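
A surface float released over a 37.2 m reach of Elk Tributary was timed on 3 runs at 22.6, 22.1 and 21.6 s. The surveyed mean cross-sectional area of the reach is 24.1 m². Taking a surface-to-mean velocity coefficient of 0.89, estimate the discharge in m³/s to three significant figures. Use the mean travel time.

36.1 m³/s

t̄ = (22.6 + 22.1 + 21.6) / 3 = 22.1 s
v_surface = L / t̄ = 37.2 / 22.1 = 1.683 m/s
v_mean = 0.89 × 1.683 = 1.498 m/s
Q = A × v_mean = 24.1 × 1.498 = 36.10 m³/s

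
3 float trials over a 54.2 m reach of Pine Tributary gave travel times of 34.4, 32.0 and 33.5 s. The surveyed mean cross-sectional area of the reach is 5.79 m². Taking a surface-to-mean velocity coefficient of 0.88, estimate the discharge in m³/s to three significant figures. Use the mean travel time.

t̄ = (34.4 + 32.0 + 33.5) / 3 = 33.3 s
v_surface = L / t̄ = 54.2 / 33.3 = 1.628 m/s
v_mean = 0.88 × 1.628 = 1.432 m/s
Q = A × v_mean = 5.79 × 1.432 = 8.293 m³/s

8.29 m³/s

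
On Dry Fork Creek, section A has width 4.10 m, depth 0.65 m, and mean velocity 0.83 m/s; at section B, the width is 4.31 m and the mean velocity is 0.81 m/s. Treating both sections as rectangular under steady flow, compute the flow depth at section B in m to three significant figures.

Q = A₁V₁ = (4.10×0.65) × 0.83 = 2.212 m³/s
d₂ = Q/(b₂ V₂) = 2.212/(4.31×0.81) = 0.6336 m

0.634 m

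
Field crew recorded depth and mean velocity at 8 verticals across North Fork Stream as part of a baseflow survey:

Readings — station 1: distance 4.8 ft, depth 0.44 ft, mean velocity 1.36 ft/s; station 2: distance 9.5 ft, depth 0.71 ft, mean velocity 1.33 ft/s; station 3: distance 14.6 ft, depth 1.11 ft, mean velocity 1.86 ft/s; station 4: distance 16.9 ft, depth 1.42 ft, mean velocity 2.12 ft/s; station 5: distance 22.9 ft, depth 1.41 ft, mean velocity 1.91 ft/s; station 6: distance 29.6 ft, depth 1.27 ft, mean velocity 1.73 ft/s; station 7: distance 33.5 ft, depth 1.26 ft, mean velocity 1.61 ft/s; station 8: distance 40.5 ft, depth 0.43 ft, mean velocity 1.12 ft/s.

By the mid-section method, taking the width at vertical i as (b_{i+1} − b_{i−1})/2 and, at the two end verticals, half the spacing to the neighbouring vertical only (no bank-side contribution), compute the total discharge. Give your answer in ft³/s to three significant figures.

67.7 ft³/s

w_1 = (9.5 − 4.8)/2 = 2.35 ft; q_1 = 1.36 × 0.44 × 2.35 = 1.406 ft³/s
w_2 = (14.6 − 4.8)/2 = 4.9 ft; q_2 = 1.33 × 0.71 × 4.9 = 4.627 ft³/s
w_3 = (16.9 − 9.5)/2 = 3.7 ft; q_3 = 1.86 × 1.11 × 3.7 = 7.639 ft³/s
w_4 = (22.9 − 14.6)/2 = 4.15 ft; q_4 = 2.12 × 1.42 × 4.15 = 12.49 ft³/s
w_5 = (29.6 − 16.9)/2 = 6.35 ft; q_5 = 1.91 × 1.41 × 6.35 = 17.10 ft³/s
w_6 = (33.5 − 22.9)/2 = 5.3 ft; q_6 = 1.73 × 1.27 × 5.3 = 11.64 ft³/s
w_7 = (40.5 − 29.6)/2 = 5.45 ft; q_7 = 1.61 × 1.26 × 5.45 = 11.06 ft³/s
w_8 = (40.5 − 33.5)/2 = 3.5 ft; q_8 = 1.12 × 0.43 × 3.5 = 1.686 ft³/s
Q = Σ qᵢ = 67.65 ft³/s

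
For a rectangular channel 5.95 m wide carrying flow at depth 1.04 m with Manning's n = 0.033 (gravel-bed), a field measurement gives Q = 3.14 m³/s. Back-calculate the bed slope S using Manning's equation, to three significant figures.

0.000397

A = b·y = 5.95 × 1.04 = 6.188 m²
P = b + 2y = 5.95 + 2×1.04 = 8.030 m
R = A/P = 6.188/8.030 = 0.7706 m
S = (Q·n / (1·A·R^(2/3)))² = (3.14×0.033 / (1×6.188×0.8405))² = 0.0003969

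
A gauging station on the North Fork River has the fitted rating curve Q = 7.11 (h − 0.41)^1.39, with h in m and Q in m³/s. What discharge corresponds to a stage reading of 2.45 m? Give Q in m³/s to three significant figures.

Q = 7.11 × (2.45 − 0.41)^1.39 = 7.11 × 2.04^1.39 = 19.15 m³/s

19.2 m³/s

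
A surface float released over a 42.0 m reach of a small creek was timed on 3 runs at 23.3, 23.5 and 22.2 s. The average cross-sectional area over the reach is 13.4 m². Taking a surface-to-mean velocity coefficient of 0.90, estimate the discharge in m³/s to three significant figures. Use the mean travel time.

22.0 m³/s

t̄ = (23.3 + 23.5 + 22.2) / 3 = 23 s
v_surface = L / t̄ = 42.0 / 23 = 1.826 m/s
v_mean = 0.90 × 1.826 = 1.643 m/s
Q = A × v_mean = 13.4 × 1.643 = 22.02 m³/s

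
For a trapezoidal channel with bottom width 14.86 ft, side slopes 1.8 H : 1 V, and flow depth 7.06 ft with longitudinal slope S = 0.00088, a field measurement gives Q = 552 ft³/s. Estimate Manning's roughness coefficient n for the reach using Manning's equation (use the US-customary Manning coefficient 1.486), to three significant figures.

0.0419

A = (b + z·y)·y = (14.86 + 1.8×7.06)×7.06 = 194.6 ft²
P = b + 2y√(1+z²) = 14.86 + 2×7.06×√(1+1.8²) = 43.93 ft
R = A/P = 194.6/43.93 = 4.430 ft
n = (1.486/Q)·A·R^(2/3)·S^(1/2) = (1.486/552) × 194.6 × 2.697 × 0.02966 = 0.04192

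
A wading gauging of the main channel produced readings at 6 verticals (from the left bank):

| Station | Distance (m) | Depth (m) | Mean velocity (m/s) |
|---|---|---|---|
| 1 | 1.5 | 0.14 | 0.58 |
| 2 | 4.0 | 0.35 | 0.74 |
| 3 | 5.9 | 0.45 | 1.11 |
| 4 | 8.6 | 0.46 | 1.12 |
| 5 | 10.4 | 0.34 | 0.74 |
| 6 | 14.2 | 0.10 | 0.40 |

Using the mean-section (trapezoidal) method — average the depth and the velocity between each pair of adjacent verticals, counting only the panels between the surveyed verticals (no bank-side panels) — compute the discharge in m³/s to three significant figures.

Panel 1-2: Δb = 2.5 m, d̄ = (0.14+0.35)/2 = 0.245, v̄ = (0.58+0.74)/2 = 0.66 → q = 2.5×0.245×0.66 = 0.4043 m³/s
Panel 2-3: Δb = 1.9 m, d̄ = (0.35+0.45)/2 = 0.4, v̄ = (0.74+1.11)/2 = 0.925 → q = 1.9×0.4×0.925 = 0.7030 m³/s
Panel 3-4: Δb = 2.7 m, d̄ = (0.45+0.46)/2 = 0.455, v̄ = (1.11+1.12)/2 = 1.115 → q = 2.7×0.455×1.115 = 1.370 m³/s
Panel 4-5: Δb = 1.8 m, d̄ = (0.46+0.34)/2 = 0.4, v̄ = (1.12+0.74)/2 = 0.93 → q = 1.8×0.4×0.93 = 0.6696 m³/s
Panel 5-6: Δb = 3.8 m, d̄ = (0.34+0.10)/2 = 0.22, v̄ = (0.74+0.40)/2 = 0.57 → q = 3.8×0.22×0.57 = 0.4765 m³/s
Q = Σ q = 3.623 m³/s

3.62 m³/s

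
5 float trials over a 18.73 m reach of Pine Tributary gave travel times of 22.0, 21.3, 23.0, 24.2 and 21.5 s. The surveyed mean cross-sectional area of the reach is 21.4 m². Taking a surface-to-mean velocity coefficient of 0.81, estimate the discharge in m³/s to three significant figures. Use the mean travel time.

t̄ = (22.0 + 21.3 + 23.0 + 24.2 + 21.5) / 5 = 22.4 s
v_surface = L / t̄ = 18.73 / 22.4 = 0.8362 m/s
v_mean = 0.81 × 0.8362 = 0.6773 m/s
Q = A × v_mean = 21.4 × 0.6773 = 14.49 m³/s

14.5 m³/s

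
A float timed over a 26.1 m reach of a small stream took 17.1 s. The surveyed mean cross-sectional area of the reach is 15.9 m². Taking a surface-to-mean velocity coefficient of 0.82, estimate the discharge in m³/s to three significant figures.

v_surface = L / t̄ = 26.1 / 17.1 = 1.526 m/s
v_mean = 0.82 × 1.526 = 1.252 m/s
Q = A × v_mean = 15.9 × 1.252 = 19.90 m³/s

19.9 m³/s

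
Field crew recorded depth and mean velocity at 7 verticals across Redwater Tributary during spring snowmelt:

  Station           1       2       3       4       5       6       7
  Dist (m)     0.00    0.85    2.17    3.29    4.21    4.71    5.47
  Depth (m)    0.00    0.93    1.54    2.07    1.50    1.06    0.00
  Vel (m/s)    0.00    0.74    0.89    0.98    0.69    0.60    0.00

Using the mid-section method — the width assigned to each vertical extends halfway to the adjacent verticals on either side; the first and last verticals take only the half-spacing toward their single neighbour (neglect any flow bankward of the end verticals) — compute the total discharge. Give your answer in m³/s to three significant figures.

5.62 m³/s

w_2 = (2.17 − 0.00)/2 = 1.085 m; q_2 = 0.74 × 0.93 × 1.085 = 0.7467 m³/s
w_3 = (3.29 − 0.85)/2 = 1.22 m; q_3 = 0.89 × 1.54 × 1.22 = 1.672 m³/s
w_4 = (4.21 − 2.17)/2 = 1.02 m; q_4 = 0.98 × 2.07 × 1.02 = 2.069 m³/s
w_5 = (4.71 − 3.29)/2 = 0.71 m; q_5 = 0.69 × 1.50 × 0.71 = 0.7349 m³/s
w_6 = (5.47 − 4.21)/2 = 0.63 m; q_6 = 0.60 × 1.06 × 0.63 = 0.4007 m³/s
Stations 1, 7 contribute zero (depth or velocity is 0).
Q = Σ qᵢ = 5.624 m³/s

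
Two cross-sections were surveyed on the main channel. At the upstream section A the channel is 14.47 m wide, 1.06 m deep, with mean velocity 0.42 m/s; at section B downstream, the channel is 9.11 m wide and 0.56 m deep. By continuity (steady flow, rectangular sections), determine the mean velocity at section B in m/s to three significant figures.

1.26 m/s

Q = A₁V₁ = (14.47×1.06) × 0.42 = 6.442 m³/s
A₂ = 9.11 × 0.56 = 5.102 m²
V₂ = Q/A₂ = 6.442/5.102 = 1.263 m/s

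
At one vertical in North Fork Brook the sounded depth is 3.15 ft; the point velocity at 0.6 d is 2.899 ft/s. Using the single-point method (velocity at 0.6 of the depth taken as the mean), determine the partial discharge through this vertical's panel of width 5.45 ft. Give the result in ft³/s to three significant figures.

49.8 ft³/s

v̄ = v₀.₆ = 2.899 ft/s
q = v̄ × d × w = 2.899 × 3.15 × 5.45 = 49.77 ft³/s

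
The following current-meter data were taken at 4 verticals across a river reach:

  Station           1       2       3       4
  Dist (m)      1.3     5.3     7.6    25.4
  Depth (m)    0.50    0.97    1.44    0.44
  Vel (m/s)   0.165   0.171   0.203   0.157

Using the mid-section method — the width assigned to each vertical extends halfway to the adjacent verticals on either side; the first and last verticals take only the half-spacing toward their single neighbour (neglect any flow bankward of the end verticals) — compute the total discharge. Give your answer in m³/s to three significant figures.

4.24 m³/s

w_1 = (5.3 − 1.3)/2 = 2 m; q_1 = 0.165 × 0.50 × 2 = 0.1650 m³/s
w_2 = (7.6 − 1.3)/2 = 3.15 m; q_2 = 0.171 × 0.97 × 3.15 = 0.5225 m³/s
w_3 = (25.4 − 5.3)/2 = 10.05 m; q_3 = 0.203 × 1.44 × 10.05 = 2.938 m³/s
w_4 = (25.4 − 7.6)/2 = 8.9 m; q_4 = 0.157 × 0.44 × 8.9 = 0.6148 m³/s
Q = Σ qᵢ = 4.240 m³/s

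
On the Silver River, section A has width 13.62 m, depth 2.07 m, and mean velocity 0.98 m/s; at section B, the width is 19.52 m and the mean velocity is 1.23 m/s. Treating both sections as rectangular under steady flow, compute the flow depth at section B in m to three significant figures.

1.15 m

Q = A₁V₁ = (13.62×2.07) × 0.98 = 27.63 m³/s
d₂ = Q/(b₂ V₂) = 27.63/(19.52×1.23) = 1.151 m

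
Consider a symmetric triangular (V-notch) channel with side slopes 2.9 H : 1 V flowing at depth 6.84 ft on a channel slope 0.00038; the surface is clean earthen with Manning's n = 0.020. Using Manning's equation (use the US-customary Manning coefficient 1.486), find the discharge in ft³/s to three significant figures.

A = z·y² = 2.9×6.84² = 135.7 ft²
P = 2y√(1+z²) = 2×6.84×√(1+2.9²) = 41.96 ft
R = A/P = 135.7/41.96 = 3.233 ft
Q = (1.486/n)·A·R^(2/3)·S^(1/2) = (1.486/0.020) × 135.7 × 3.233^(2/3) × 0.00038^(1/2) = 429.7 ft³/s

430 ft³/s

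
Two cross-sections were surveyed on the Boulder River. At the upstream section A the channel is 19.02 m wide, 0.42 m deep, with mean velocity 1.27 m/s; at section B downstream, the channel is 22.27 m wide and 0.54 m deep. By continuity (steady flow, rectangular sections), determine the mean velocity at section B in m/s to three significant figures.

Q = A₁V₁ = (19.02×0.42) × 1.27 = 10.15 m³/s
A₂ = 22.27 × 0.54 = 12.03 m²
V₂ = Q/A₂ = 10.15/12.03 = 0.8436 m/s

0.844 m/s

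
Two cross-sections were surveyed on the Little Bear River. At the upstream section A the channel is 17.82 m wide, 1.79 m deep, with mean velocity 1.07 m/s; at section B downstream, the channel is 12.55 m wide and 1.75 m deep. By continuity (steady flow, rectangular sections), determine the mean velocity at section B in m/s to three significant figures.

1.55 m/s

Q = A₁V₁ = (17.82×1.79) × 1.07 = 34.13 m³/s
A₂ = 12.55 × 1.75 = 21.96 m²
V₂ = Q/A₂ = 34.13/21.96 = 1.554 m/s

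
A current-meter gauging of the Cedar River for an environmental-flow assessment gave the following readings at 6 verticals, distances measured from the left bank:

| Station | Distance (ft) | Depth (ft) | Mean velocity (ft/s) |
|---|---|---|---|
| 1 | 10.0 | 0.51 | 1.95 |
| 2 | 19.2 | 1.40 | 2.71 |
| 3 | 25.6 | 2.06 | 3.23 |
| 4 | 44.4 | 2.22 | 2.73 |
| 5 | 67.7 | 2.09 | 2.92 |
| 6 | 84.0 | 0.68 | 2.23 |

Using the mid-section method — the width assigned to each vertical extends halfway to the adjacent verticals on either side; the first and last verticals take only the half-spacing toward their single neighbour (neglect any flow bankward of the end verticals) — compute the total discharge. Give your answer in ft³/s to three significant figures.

379 ft³/s

w_1 = (19.2 − 10.0)/2 = 4.6 ft; q_1 = 1.95 × 0.51 × 4.6 = 4.575 ft³/s
w_2 = (25.6 − 10.0)/2 = 7.8 ft; q_2 = 2.71 × 1.40 × 7.8 = 29.59 ft³/s
w_3 = (44.4 − 19.2)/2 = 12.6 ft; q_3 = 3.23 × 2.06 × 12.6 = 83.84 ft³/s
w_4 = (67.7 − 25.6)/2 = 21.05 ft; q_4 = 2.73 × 2.22 × 21.05 = 127.6 ft³/s
w_5 = (84.0 − 44.4)/2 = 19.8 ft; q_5 = 2.92 × 2.09 × 19.8 = 120.8 ft³/s
w_6 = (84.0 − 67.7)/2 = 8.15 ft; q_6 = 2.23 × 0.68 × 8.15 = 12.36 ft³/s
Q = Σ qᵢ = 378.8 ft³/s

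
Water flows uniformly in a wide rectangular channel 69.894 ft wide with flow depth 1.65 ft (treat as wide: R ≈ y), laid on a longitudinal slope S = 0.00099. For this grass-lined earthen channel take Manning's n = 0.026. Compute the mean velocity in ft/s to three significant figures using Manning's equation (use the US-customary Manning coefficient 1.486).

2.51 ft/s

A = b·y = 69.894 × 1.65 = 115.3 ft²
Wide channel: R ≈ y = 1.65 ft
Q = (1.486/n)·A·R^(2/3)·S^(1/2) = (1.486/0.026) × 115.3 × 1.650^(2/3) × 0.00099^(1/2) = 289.6 ft³/s
V = Q/A = 289.6/115.3 = 2.511 ft/s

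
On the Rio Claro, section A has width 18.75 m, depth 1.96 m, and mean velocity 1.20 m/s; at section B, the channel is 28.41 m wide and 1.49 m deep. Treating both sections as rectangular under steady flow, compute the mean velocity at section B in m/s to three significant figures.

Q = A₁V₁ = (18.75×1.96) × 1.20 = 44.10 m³/s
A₂ = 28.41 × 1.49 = 42.33 m²
V₂ = Q/A₂ = 44.10/42.33 = 1.042 m/s

1.04 m/s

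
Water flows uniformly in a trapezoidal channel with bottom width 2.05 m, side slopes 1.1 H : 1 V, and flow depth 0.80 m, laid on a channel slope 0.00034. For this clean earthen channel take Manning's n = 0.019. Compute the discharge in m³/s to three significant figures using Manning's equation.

1.49 m³/s

A = (b + z·y)·y = (2.05 + 1.1×0.80)×0.80 = 2.344 m²
P = b + 2y√(1+z²) = 2.05 + 2×0.80×√(1+1.1²) = 4.429 m
R = A/P = 2.344/4.429 = 0.5293 m
Q = (1/n)·A·R^(2/3)·S^(1/2) = (1/0.019) × 2.344 × 0.5293^(2/3) × 0.00034^(1/2) = 1.488 m³/s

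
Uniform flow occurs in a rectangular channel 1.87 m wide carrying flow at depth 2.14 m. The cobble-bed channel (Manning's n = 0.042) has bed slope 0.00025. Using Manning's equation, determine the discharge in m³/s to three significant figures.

A = b·y = 1.87 × 2.14 = 4.002 m²
P = b + 2y = 1.87 + 2×2.14 = 6.150 m
R = A/P = 4.002/6.150 = 0.6507 m
Q = (1/n)·A·R^(2/3)·S^(1/2) = (1/0.042) × 4.002 × 0.6507^(2/3) × 0.00025^(1/2) = 1.131 m³/s

1.13 m³/s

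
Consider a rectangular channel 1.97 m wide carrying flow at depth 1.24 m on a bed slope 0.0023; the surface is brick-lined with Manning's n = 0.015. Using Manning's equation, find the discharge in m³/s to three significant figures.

A = b·y = 1.97 × 1.24 = 2.443 m²
P = b + 2y = 1.97 + 2×1.24 = 4.450 m
R = A/P = 2.443/4.450 = 0.5489 m
Q = (1/n)·A·R^(2/3)·S^(1/2) = (1/0.015) × 2.443 × 0.5489^(2/3) × 0.0023^(1/2) = 5.236 m³/s

5.24 m³/s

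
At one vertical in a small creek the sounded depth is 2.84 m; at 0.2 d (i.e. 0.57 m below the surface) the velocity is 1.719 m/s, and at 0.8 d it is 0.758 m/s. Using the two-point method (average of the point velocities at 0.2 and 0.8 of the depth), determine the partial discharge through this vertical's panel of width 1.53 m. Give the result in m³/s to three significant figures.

v̄ = (1.719 + 0.758) / 2 = 1.239 m/s
q = v̄ × d × w = 1.239 × 2.84 × 1.53 = 5.382 m³/s

5.38 m³/s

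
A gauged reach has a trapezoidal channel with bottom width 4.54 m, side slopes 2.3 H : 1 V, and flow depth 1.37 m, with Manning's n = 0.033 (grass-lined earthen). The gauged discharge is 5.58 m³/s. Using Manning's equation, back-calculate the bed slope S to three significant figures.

A = (b + z·y)·y = (4.54 + 2.3×1.37)×1.37 = 10.54 m²
P = b + 2y√(1+z²) = 4.54 + 2×1.37×√(1+2.3²) = 11.41 m
R = A/P = 10.54/11.41 = 0.9233 m
S = (Q·n / (1·A·R^(2/3)))² = (5.58×0.033 / (1×10.54×0.9482))² = 0.0003397

0.000340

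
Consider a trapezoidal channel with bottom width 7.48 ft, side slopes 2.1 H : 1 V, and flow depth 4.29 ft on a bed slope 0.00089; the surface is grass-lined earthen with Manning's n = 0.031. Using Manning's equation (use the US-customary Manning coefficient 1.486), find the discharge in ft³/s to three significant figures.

190 ft³/s

A = (b + z·y)·y = (7.48 + 2.1×4.29)×4.29 = 70.74 ft²
P = b + 2y√(1+z²) = 7.48 + 2×4.29×√(1+2.1²) = 27.44 ft
R = A/P = 70.74/27.44 = 2.578 ft
Q = (1.486/n)·A·R^(2/3)·S^(1/2) = (1.486/0.031) × 70.74 × 2.578^(2/3) × 0.00089^(1/2) = 190.2 ft³/s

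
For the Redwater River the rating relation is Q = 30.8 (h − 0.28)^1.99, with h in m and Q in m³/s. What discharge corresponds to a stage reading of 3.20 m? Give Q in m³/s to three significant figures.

260 m³/s

Q = 30.8 × (3.20 − 0.28)^1.99 = 30.8 × 2.92^1.99 = 259.8 m³/s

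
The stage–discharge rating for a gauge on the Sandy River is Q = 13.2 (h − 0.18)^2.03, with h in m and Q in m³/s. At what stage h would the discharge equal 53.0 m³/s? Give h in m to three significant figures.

h − h₀ = (Q/C)^(1/b) = (53.0/13.2)^(1/2.03) = 1.983 m
h = 0.18 + 1.983 = 2.163 m

2.16 m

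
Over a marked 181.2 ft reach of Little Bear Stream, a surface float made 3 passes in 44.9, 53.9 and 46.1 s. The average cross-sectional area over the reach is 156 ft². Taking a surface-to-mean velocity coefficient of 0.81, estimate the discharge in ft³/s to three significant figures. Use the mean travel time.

474 ft³/s

t̄ = (44.9 + 53.9 + 46.1) / 3 = 48.3 s
v_surface = L / t̄ = 181.2 / 48.3 = 3.752 ft/s
v_mean = 0.81 × 3.752 = 3.039 ft/s
Q = A × v_mean = 156 × 3.039 = 474.0 ft³/s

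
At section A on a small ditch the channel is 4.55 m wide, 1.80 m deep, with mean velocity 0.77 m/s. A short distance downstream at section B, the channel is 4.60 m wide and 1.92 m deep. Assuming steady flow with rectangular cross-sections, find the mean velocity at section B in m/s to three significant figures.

0.714 m/s

Q = A₁V₁ = (4.55×1.80) × 0.77 = 6.306 m³/s
A₂ = 4.60 × 1.92 = 8.832 m²
V₂ = Q/A₂ = 6.306/8.832 = 0.7140 m/s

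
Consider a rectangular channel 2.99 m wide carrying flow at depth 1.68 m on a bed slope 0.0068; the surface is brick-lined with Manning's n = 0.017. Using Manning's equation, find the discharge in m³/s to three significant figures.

20.8 m³/s

A = b·y = 2.99 × 1.68 = 5.023 m²
P = b + 2y = 2.99 + 2×1.68 = 6.350 m
R = A/P = 5.023/6.350 = 0.7911 m
Q = (1/n)·A·R^(2/3)·S^(1/2) = (1/0.017) × 5.023 × 0.7911^(2/3) × 0.0068^(1/2) = 20.84 m³/s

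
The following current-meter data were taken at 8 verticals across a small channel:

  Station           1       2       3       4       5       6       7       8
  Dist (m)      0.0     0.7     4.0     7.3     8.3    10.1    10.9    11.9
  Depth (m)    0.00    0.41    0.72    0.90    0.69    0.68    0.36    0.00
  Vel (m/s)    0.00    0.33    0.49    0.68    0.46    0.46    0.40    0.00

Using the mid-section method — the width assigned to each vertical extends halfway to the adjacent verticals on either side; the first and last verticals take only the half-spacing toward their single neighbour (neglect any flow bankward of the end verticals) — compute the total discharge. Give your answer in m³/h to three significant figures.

13400 m³/h

w_2 = (4.0 − 0.0)/2 = 2 m; q_2 = 0.33 × 0.41 × 2 = 0.2706 m³/s
w_3 = (7.3 − 0.7)/2 = 3.3 m; q_3 = 0.49 × 0.72 × 3.3 = 1.164 m³/s
w_4 = (8.3 − 4.0)/2 = 2.15 m; q_4 = 0.68 × 0.90 × 2.15 = 1.316 m³/s
w_5 = (10.1 − 7.3)/2 = 1.4 m; q_5 = 0.46 × 0.69 × 1.4 = 0.4444 m³/s
w_6 = (10.9 − 8.3)/2 = 1.3 m; q_6 = 0.46 × 0.68 × 1.3 = 0.4066 m³/s
w_7 = (11.9 − 10.1)/2 = 0.9 m; q_7 = 0.40 × 0.36 × 0.9 = 0.1296 m³/s
Stations 1, 8 contribute zero (depth or velocity is 0).
Q = Σ qᵢ = 3.731 m³/s
= 3.731 × 3600 = 13430 m³/h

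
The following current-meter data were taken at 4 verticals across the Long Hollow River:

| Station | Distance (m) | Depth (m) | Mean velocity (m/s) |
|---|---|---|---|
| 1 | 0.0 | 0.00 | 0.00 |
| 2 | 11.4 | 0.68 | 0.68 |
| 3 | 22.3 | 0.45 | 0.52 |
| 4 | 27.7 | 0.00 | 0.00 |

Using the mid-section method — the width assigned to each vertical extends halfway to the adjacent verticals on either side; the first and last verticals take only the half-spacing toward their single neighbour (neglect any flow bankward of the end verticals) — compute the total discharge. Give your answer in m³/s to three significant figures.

w_2 = (22.3 − 0.0)/2 = 11.15 m; q_2 = 0.68 × 0.68 × 11.15 = 5.156 m³/s
w_3 = (27.7 − 11.4)/2 = 8.15 m; q_3 = 0.52 × 0.45 × 8.15 = 1.907 m³/s
Stations 1, 4 contribute zero (depth or velocity is 0).
Q = Σ qᵢ = 7.063 m³/s

7.06 m³/s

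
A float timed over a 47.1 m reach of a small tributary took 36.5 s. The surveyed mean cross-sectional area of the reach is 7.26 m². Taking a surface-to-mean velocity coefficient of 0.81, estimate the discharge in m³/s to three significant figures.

7.59 m³/s

v_surface = L / t̄ = 47.1 / 36.5 = 1.290 m/s
v_mean = 0.81 × 1.290 = 1.045 m/s
Q = A × v_mean = 7.26 × 1.045 = 7.588 m³/s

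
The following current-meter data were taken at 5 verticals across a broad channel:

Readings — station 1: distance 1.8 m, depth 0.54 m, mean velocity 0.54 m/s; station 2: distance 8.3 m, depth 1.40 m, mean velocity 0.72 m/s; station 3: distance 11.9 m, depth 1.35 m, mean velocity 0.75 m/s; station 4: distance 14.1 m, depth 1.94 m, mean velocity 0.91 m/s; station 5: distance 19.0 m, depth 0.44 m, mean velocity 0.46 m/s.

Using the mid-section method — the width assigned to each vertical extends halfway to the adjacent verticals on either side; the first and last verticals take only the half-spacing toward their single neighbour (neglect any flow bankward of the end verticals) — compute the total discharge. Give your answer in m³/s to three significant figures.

15.7 m³/s

w_1 = (8.3 − 1.8)/2 = 3.25 m; q_1 = 0.54 × 0.54 × 3.25 = 0.9477 m³/s
w_2 = (11.9 − 1.8)/2 = 5.05 m; q_2 = 0.72 × 1.40 × 5.05 = 5.090 m³/s
w_3 = (14.1 − 8.3)/2 = 2.9 m; q_3 = 0.75 × 1.35 × 2.9 = 2.936 m³/s
w_4 = (19.0 − 11.9)/2 = 3.55 m; q_4 = 0.91 × 1.94 × 3.55 = 6.267 m³/s
w_5 = (19.0 − 14.1)/2 = 2.45 m; q_5 = 0.46 × 0.44 × 2.45 = 0.4959 m³/s
Q = Σ qᵢ = 15.74 m³/s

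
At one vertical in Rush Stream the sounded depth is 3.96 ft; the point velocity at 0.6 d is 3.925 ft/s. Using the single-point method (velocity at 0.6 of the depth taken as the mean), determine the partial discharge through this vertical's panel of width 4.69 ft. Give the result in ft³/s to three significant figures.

v̄ = v₀.₆ = 3.925 ft/s
q = v̄ × d × w = 3.925 × 3.96 × 4.69 = 72.90 ft³/s

72.9 ft³/s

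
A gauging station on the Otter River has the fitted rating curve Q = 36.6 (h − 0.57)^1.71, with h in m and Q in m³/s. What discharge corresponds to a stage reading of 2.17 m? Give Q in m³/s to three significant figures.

Q = 36.6 × (2.17 − 0.57)^1.71 = 36.6 × 1.6^1.71 = 81.76 m³/s

81.8 m³/s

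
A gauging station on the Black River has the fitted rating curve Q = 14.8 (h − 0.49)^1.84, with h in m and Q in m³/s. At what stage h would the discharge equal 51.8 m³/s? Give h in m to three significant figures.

h − h₀ = (Q/C)^(1/b) = (51.8/14.8)^(1/1.84) = 1.976 m
h = 0.49 + 1.976 = 2.466 m

2.47 m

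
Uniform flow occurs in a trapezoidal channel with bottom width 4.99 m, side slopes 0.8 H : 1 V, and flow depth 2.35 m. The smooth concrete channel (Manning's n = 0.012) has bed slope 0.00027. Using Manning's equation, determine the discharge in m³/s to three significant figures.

A = (b + z·y)·y = (4.99 + 0.8×2.35)×2.35 = 16.14 m²
P = b + 2y√(1+z²) = 4.99 + 2×2.35×√(1+0.8²) = 11.01 m
R = A/P = 16.14/11.01 = 1.466 m
Q = (1/n)·A·R^(2/3)·S^(1/2) = (1/0.012) × 16.14 × 1.466^(2/3) × 0.00027^(1/2) = 28.54 m³/s

28.5 m³/s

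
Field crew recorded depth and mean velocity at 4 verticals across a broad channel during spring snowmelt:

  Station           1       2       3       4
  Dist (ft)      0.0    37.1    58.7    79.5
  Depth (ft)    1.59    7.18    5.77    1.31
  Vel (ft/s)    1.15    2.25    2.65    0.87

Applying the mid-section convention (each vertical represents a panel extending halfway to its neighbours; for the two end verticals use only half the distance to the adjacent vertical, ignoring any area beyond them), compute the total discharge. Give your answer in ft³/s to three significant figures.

w_1 = (37.1 − 0.0)/2 = 18.55 ft; q_1 = 1.15 × 1.59 × 18.55 = 33.92 ft³/s
w_2 = (58.7 − 0.0)/2 = 29.35 ft; q_2 = 2.25 × 7.18 × 29.35 = 474.1 ft³/s
w_3 = (79.5 − 37.1)/2 = 21.2 ft; q_3 = 2.65 × 5.77 × 21.2 = 324.2 ft³/s
w_4 = (79.5 − 58.7)/2 = 10.4 ft; q_4 = 0.87 × 1.31 × 10.4 = 11.85 ft³/s
Q = Σ qᵢ = 844.1 ft³/s

844 ft³/s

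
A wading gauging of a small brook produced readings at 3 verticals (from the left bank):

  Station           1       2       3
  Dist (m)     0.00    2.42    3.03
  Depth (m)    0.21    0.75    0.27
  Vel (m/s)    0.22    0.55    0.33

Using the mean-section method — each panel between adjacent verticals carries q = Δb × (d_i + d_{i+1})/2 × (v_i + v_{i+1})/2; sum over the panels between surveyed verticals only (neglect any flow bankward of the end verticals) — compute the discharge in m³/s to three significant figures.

Panel 1-2: Δb = 2.42 m, d̄ = (0.21+0.75)/2 = 0.48, v̄ = (0.22+0.55)/2 = 0.385 → q = 2.42×0.48×0.385 = 0.4472 m³/s
Panel 2-3: Δb = 0.61 m, d̄ = (0.75+0.27)/2 = 0.51, v̄ = (0.55+0.33)/2 = 0.44 → q = 0.61×0.51×0.44 = 0.1369 m³/s
Q = Σ q = 0.5841 m³/s

0.584 m³/s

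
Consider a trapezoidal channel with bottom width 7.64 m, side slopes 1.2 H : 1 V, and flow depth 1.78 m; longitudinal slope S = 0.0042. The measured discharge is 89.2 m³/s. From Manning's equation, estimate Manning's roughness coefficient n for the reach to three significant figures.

A = (b + z·y)·y = (7.64 + 1.2×1.78)×1.78 = 17.40 m²
P = b + 2y√(1+z²) = 7.64 + 2×1.78×√(1+1.2²) = 13.20 m
R = A/P = 17.40/13.20 = 1.318 m
n = (1/Q)·A·R^(2/3)·S^(1/2) = (1/89.2) × 17.40 × 1.202 × 0.06481 = 0.01520

0.0152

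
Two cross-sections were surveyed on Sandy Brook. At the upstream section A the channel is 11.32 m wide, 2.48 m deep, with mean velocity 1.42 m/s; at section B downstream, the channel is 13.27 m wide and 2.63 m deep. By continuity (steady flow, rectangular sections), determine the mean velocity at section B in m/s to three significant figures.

1.14 m/s

Q = A₁V₁ = (11.32×2.48) × 1.42 = 39.86 m³/s
A₂ = 13.27 × 2.63 = 34.90 m²
V₂ = Q/A₂ = 39.86/34.90 = 1.142 m/s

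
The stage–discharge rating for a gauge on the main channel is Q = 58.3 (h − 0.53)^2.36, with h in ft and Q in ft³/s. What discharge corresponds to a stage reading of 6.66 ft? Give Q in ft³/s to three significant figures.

Q = 58.3 × (6.66 − 0.53)^2.36 = 58.3 × 6.13^2.36 = 4208 ft³/s

4210 ft³/s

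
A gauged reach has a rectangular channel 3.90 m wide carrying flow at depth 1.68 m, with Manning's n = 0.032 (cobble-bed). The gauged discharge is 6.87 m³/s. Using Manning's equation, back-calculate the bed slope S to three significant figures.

A = b·y = 3.90 × 1.68 = 6.552 m²
P = b + 2y = 3.90 + 2×1.68 = 7.260 m
R = A/P = 6.552/7.260 = 0.9025 m
S = (Q·n / (1·A·R^(2/3)))² = (6.87×0.032 / (1×6.552×0.9339))² = 0.001291

0.00129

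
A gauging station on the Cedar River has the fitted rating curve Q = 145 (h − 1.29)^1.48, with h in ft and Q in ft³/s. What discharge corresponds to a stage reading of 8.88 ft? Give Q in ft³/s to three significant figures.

Q = 145 × (8.88 − 1.29)^1.48 = 145 × 7.59^1.48 = 2912 ft³/s

2910 ft³/s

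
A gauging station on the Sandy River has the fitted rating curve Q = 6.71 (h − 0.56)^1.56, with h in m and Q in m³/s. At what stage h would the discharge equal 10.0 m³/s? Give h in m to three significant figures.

h − h₀ = (Q/C)^(1/b) = (10.0/6.71)^(1/1.56) = 1.291 m
h = 0.56 + 1.291 = 1.851 m

1.85 m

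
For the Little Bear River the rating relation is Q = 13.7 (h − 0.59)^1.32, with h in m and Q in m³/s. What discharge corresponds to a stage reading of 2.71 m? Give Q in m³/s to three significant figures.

36.9 m³/s

Q = 13.7 × (2.71 − 0.59)^1.32 = 13.7 × 2.12^1.32 = 36.94 m³/s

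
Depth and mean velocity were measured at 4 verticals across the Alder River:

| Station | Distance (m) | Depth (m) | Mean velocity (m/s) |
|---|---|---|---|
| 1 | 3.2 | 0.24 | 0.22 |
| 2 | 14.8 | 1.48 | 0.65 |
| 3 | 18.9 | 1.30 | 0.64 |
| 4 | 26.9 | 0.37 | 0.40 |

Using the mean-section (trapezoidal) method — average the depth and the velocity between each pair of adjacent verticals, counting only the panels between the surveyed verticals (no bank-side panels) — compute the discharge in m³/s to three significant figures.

Panel 1-2: Δb = 11.6 m, d̄ = (0.24+1.48)/2 = 0.86, v̄ = (0.22+0.65)/2 = 0.435 → q = 11.6×0.86×0.435 = 4.340 m³/s
Panel 2-3: Δb = 4.1 m, d̄ = (1.48+1.30)/2 = 1.39, v̄ = (0.65+0.64)/2 = 0.645 → q = 4.1×1.39×0.645 = 3.676 m³/s
Panel 3-4: Δb = 8 m, d̄ = (1.30+0.37)/2 = 0.835, v̄ = (0.64+0.40)/2 = 0.52 → q = 8×0.835×0.52 = 3.474 m³/s
Q = Σ q = 11.49 m³/s

11.5 m³/s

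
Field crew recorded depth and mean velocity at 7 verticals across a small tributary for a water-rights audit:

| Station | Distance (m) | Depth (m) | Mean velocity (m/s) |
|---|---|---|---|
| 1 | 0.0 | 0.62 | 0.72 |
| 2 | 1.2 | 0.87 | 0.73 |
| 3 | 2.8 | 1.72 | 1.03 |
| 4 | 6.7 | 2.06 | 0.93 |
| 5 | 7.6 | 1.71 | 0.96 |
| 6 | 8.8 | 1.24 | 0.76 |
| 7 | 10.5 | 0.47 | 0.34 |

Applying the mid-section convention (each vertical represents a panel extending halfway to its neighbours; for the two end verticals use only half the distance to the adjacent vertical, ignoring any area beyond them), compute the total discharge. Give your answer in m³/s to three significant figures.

w_1 = (1.2 − 0.0)/2 = 0.6 m; q_1 = 0.72 × 0.62 × 0.6 = 0.2678 m³/s
w_2 = (2.8 − 0.0)/2 = 1.4 m; q_2 = 0.73 × 0.87 × 1.4 = 0.8891 m³/s
w_3 = (6.7 − 1.2)/2 = 2.75 m; q_3 = 1.03 × 1.72 × 2.75 = 4.872 m³/s
w_4 = (7.6 − 2.8)/2 = 2.4 m; q_4 = 0.93 × 2.06 × 2.4 = 4.598 m³/s
w_5 = (8.8 − 6.7)/2 = 1.05 m; q_5 = 0.96 × 1.71 × 1.05 = 1.724 m³/s
w_6 = (10.5 − 7.6)/2 = 1.45 m; q_6 = 0.76 × 1.24 × 1.45 = 1.366 m³/s
w_7 = (10.5 − 8.8)/2 = 0.85 m; q_7 = 0.34 × 0.47 × 0.85 = 0.1358 m³/s
Q = Σ qᵢ = 13.85 m³/s

13.9 m³/s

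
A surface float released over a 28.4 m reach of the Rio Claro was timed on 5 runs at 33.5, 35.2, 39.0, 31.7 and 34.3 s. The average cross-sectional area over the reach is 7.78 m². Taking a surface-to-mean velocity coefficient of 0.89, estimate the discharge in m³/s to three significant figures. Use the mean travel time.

5.66 m³/s

t̄ = (33.5 + 35.2 + 39.0 + 31.7 + 34.3) / 5 = 34.74 s
v_surface = L / t̄ = 28.4 / 34.74 = 0.8175 m/s
v_mean = 0.89 × 0.8175 = 0.7276 m/s
Q = A × v_mean = 7.78 × 0.7276 = 5.661 m³/s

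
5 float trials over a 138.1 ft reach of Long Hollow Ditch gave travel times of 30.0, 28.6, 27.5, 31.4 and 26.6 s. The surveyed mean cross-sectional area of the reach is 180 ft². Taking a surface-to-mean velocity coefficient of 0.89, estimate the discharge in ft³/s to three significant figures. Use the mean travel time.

t̄ = (30.0 + 28.6 + 27.5 + 31.4 + 26.6) / 5 = 28.82 s
v_surface = L / t̄ = 138.1 / 28.82 = 4.792 ft/s
v_mean = 0.89 × 4.792 = 4.265 ft/s
Q = A × v_mean = 180 × 4.265 = 767.6 ft³/s

768 ft³/s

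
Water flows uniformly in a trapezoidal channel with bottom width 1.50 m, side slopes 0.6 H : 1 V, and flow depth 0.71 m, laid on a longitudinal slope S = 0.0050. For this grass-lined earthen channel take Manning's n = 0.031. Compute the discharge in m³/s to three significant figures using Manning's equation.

A = (b + z·y)·y = (1.50 + 0.6×0.71)×0.71 = 1.367 m²
P = b + 2y√(1+z²) = 1.50 + 2×0.71×√(1+0.6²) = 3.156 m
R = A/P = 1.367/3.156 = 0.4333 m
Q = (1/n)·A·R^(2/3)·S^(1/2) = (1/0.031) × 1.367 × 0.4333^(2/3) × 0.0050^(1/2) = 1.786 m³/s

1.79 m³/s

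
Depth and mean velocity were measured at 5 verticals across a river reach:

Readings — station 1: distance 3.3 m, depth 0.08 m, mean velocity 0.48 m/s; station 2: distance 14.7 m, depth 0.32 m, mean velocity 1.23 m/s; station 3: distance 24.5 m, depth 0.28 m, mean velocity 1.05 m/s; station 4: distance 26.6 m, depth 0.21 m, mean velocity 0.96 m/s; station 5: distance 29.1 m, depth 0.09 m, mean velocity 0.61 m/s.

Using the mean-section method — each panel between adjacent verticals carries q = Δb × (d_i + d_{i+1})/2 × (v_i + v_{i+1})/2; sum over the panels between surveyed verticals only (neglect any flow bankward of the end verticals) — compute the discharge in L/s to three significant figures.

6110 L/s

Panel 1-2: Δb = 11.4 m, d̄ = (0.08+0.32)/2 = 0.2, v̄ = (0.48+1.23)/2 = 0.855 → q = 11.4×0.2×0.855 = 1.949 m³/s
Panel 2-3: Δb = 9.8 m, d̄ = (0.32+0.28)/2 = 0.3, v̄ = (1.23+1.05)/2 = 1.14 → q = 9.8×0.3×1.14 = 3.352 m³/s
Panel 3-4: Δb = 2.1 m, d̄ = (0.28+0.21)/2 = 0.245, v̄ = (1.05+0.96)/2 = 1.005 → q = 2.1×0.245×1.005 = 0.5171 m³/s
Panel 4-5: Δb = 2.5 m, d̄ = (0.21+0.09)/2 = 0.15, v̄ = (0.96+0.61)/2 = 0.785 → q = 2.5×0.15×0.785 = 0.2944 m³/s
Q = Σ q = 6.112 m³/s
= 6.112 × 1000 = 6112 L/s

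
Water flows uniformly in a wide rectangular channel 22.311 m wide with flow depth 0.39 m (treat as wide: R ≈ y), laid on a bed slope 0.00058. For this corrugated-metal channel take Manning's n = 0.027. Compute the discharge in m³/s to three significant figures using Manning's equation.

4.14 m³/s

A = b·y = 22.311 × 0.39 = 8.701 m²
Wide channel: R ≈ y = 0.39 m
Q = (1/n)·A·R^(2/3)·S^(1/2) = (1/0.027) × 8.701 × 0.3900^(2/3) × 0.00058^(1/2) = 4.143 m³/s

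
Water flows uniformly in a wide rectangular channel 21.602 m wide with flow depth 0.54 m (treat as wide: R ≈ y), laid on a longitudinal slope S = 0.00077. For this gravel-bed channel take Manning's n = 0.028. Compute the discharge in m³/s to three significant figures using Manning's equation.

A = b·y = 21.602 × 0.54 = 11.67 m²
Wide channel: R ≈ y = 0.54 m
Q = (1/n)·A·R^(2/3)·S^(1/2) = (1/0.028) × 11.67 × 0.5400^(2/3) × 0.00077^(1/2) = 7.666 m³/s

7.67 m³/s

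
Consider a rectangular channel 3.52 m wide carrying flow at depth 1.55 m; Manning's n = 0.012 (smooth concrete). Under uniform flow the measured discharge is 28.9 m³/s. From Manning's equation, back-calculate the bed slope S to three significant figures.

0.00523

A = b·y = 3.52 × 1.55 = 5.456 m²
P = b + 2y = 3.52 + 2×1.55 = 6.620 m
R = A/P = 5.456/6.620 = 0.8242 m
S = (Q·n / (1·A·R^(2/3)))² = (28.9×0.012 / (1×5.456×0.8790))² = 0.005229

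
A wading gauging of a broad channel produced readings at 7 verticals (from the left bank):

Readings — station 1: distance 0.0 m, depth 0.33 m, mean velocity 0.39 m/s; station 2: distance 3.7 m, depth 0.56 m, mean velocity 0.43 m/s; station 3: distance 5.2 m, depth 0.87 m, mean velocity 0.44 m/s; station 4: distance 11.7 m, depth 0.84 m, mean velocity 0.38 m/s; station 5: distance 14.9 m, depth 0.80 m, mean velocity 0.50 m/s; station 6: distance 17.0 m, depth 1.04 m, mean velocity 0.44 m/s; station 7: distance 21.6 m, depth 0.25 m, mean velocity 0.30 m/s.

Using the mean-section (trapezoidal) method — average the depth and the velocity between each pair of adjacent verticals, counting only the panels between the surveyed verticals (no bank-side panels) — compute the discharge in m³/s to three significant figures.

6.58 m³/s

Panel 1-2: Δb = 3.7 m, d̄ = (0.33+0.56)/2 = 0.445, v̄ = (0.39+0.43)/2 = 0.41 → q = 3.7×0.445×0.41 = 0.6751 m³/s
Panel 2-3: Δb = 1.5 m, d̄ = (0.56+0.87)/2 = 0.715, v̄ = (0.43+0.44)/2 = 0.435 → q = 1.5×0.715×0.435 = 0.4665 m³/s
Panel 3-4: Δb = 6.5 m, d̄ = (0.87+0.84)/2 = 0.855, v̄ = (0.44+0.38)/2 = 0.41 → q = 6.5×0.855×0.41 = 2.279 m³/s
Panel 4-5: Δb = 3.2 m, d̄ = (0.84+0.80)/2 = 0.82, v̄ = (0.38+0.50)/2 = 0.44 → q = 3.2×0.82×0.44 = 1.155 m³/s
Panel 5-6: Δb = 2.1 m, d̄ = (0.80+1.04)/2 = 0.92, v̄ = (0.50+0.44)/2 = 0.47 → q = 2.1×0.92×0.47 = 0.9080 m³/s
Panel 6-7: Δb = 4.6 m, d̄ = (1.04+0.25)/2 = 0.645, v̄ = (0.44+0.30)/2 = 0.37 → q = 4.6×0.645×0.37 = 1.098 m³/s
Q = Σ q = 6.581 m³/s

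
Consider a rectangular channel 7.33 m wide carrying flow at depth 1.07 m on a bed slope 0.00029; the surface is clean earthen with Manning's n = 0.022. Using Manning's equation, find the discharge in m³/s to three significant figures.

5.35 m³/s

A = b·y = 7.33 × 1.07 = 7.843 m²
P = b + 2y = 7.33 + 2×1.07 = 9.470 m
R = A/P = 7.843/9.470 = 0.8282 m
Q = (1/n)·A·R^(2/3)·S^(1/2) = (1/0.022) × 7.843 × 0.8282^(2/3) × 0.00029^(1/2) = 5.354 m³/s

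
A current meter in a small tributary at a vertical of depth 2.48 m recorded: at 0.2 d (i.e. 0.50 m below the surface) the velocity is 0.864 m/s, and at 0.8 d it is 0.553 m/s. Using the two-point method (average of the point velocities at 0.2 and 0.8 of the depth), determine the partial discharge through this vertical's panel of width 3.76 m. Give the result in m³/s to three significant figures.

6.61 m³/s

v̄ = (0.864 + 0.553) / 2 = 0.7085 m/s
q = v̄ × d × w = 0.7085 × 2.48 × 3.76 = 6.607 m³/s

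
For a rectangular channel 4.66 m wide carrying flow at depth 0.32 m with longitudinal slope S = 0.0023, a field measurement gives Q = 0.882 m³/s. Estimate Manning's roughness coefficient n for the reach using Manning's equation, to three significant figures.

0.0348

A = b·y = 4.66 × 0.32 = 1.491 m²
P = b + 2y = 4.66 + 2×0.32 = 5.300 m
R = A/P = 1.491/5.300 = 0.2814 m
n = (1/Q)·A·R^(2/3)·S^(1/2) = (1/0.882) × 1.491 × 0.4294 × 0.04796 = 0.03482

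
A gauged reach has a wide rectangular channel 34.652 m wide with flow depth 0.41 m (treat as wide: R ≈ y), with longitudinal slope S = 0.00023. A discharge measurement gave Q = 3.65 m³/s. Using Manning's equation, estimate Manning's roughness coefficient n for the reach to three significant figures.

0.0326

A = b·y = 34.652 × 0.41 = 14.21 m²
Wide channel: R ≈ y = 0.41 m
n = (1/Q)·A·R^(2/3)·S^(1/2) = (1/3.65) × 14.21 × 0.5519 × 0.01517 = 0.03258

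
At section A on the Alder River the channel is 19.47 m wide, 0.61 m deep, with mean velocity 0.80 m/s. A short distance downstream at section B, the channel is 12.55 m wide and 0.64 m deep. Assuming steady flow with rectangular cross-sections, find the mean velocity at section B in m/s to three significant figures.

1.18 m/s

Q = A₁V₁ = (19.47×0.61) × 0.80 = 9.501 m³/s
A₂ = 12.55 × 0.64 = 8.032 m²
V₂ = Q/A₂ = 9.501/8.032 = 1.183 m/s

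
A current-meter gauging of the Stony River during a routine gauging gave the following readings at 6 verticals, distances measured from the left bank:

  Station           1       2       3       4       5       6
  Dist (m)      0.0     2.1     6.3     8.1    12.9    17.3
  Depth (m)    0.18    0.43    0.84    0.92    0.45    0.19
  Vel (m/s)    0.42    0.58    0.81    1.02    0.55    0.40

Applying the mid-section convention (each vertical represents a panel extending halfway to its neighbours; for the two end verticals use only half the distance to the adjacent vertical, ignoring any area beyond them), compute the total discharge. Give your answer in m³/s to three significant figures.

7.31 m³/s

w_1 = (2.1 − 0.0)/2 = 1.05 m; q_1 = 0.42 × 0.18 × 1.05 = 0.07938 m³/s
w_2 = (6.3 − 0.0)/2 = 3.15 m; q_2 = 0.58 × 0.43 × 3.15 = 0.7856 m³/s
w_3 = (8.1 − 2.1)/2 = 3 m; q_3 = 0.81 × 0.84 × 3 = 2.041 m³/s
w_4 = (12.9 − 6.3)/2 = 3.3 m; q_4 = 1.02 × 0.92 × 3.3 = 3.097 m³/s
w_5 = (17.3 − 8.1)/2 = 4.6 m; q_5 = 0.55 × 0.45 × 4.6 = 1.139 m³/s
w_6 = (17.3 − 12.9)/2 = 2.2 m; q_6 = 0.40 × 0.19 × 2.2 = 0.1672 m³/s
Q = Σ qᵢ = 7.309 m³/s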